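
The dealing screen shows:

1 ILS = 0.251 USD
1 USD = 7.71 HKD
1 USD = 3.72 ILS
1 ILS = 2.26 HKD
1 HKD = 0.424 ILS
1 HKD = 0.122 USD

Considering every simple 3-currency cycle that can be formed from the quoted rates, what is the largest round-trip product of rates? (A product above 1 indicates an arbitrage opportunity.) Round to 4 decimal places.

ILS→HKD→USD→ILS: 2.26 × 0.122 × 3.72 = 1.02568
ILS→USD→HKD→ILS: 0.251 × 7.71 × 0.424 = 0.82053
Maximum is ILS→HKD→USD→ILS at 1.0257; arbitrage exists.

1.0257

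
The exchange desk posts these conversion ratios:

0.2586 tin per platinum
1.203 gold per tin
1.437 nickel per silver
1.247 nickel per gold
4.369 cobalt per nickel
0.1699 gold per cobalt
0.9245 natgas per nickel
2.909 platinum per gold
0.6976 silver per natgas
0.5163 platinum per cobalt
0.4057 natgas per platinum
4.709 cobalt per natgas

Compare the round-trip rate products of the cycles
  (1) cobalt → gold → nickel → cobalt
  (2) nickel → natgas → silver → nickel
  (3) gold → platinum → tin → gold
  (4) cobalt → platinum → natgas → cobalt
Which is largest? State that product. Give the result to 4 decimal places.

0.9864

(1) 0.1699 × 1.247 × 4.369 = 0.92564
(2) 0.9245 × 0.6976 × 1.437 = 0.92677
(3) 2.909 × 0.2586 × 1.203 = 0.90498
(4) 0.5163 × 0.4057 × 4.709 = 0.98636
Highest is cycle (4) at 0.9864 (≤1, no arbitrage).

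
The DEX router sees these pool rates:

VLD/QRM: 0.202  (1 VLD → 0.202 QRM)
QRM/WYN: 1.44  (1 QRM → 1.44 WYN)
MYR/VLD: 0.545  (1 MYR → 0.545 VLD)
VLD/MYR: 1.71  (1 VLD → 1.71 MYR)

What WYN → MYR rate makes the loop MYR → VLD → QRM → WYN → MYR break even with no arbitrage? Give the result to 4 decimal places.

6.3080

Known legs of the cycle: 0.545 × 0.202 × 1.44 = 0.1585296
For no arbitrage the full-cycle product must be 1, so the missing rate is 1 / 0.1585296 ≈ 6.307970.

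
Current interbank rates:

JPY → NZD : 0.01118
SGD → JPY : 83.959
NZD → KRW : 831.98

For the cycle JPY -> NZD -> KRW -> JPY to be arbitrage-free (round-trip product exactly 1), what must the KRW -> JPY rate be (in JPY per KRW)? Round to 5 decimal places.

0.10751

Known legs of the cycle: 0.01118 × 831.98 = 9.3015364
For no arbitrage the full-cycle product must be 1, so the missing rate is 1 / 9.3015364 ≈ 0.1075091.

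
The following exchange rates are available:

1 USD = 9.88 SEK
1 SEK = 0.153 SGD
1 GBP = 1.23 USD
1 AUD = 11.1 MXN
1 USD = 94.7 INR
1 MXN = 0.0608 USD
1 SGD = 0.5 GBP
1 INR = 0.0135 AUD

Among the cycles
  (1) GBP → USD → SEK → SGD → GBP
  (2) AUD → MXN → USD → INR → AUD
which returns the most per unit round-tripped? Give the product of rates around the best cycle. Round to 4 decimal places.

(1) 1.23 × 9.88 × 0.153 × 0.5 = 0.92966
(2) 11.1 × 0.0608 × 94.7 × 0.0135 = 0.86280
Highest is cycle (1) at 0.9297 (≤1, no arbitrage).

0.9297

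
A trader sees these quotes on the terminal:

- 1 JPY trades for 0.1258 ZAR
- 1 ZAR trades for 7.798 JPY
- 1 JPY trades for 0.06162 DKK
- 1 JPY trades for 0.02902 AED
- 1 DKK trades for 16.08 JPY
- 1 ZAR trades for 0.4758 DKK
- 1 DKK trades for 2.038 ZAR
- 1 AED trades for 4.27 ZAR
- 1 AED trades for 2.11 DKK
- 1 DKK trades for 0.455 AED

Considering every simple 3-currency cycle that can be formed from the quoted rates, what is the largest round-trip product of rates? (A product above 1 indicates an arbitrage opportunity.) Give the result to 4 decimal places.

AED→DKK→JPY→AED: 2.11 × 16.08 × 0.02902 = 0.98461
DKK→ZAR→JPY→DKK: 2.038 × 7.798 × 0.06162 = 0.97929
AED→ZAR→JPY→AED: 4.27 × 7.798 × 0.02902 = 0.96629
DKK→JPY→ZAR→DKK: 16.08 × 0.1258 × 0.4758 = 0.96248
AED→ZAR→DKK→AED: 4.27 × 0.4758 × 0.455 = 0.92441
Maximum is AED→DKK→JPY→AED at 0.9846; no arbitrage — every cycle loses value.

0.9846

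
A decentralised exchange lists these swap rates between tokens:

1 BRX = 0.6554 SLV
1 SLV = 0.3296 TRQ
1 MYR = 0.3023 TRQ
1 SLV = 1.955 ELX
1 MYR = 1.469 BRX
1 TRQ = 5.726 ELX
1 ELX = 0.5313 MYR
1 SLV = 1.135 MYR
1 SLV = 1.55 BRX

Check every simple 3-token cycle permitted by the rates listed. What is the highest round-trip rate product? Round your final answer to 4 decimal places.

1.0928

MYR→BRX→SLV→MYR: 1.469 × 0.6554 × 1.135 = 1.09276
MYR→TRQ→ELX→MYR: 0.3023 × 5.726 × 0.5313 = 0.91966
Maximum is MYR→BRX→SLV→MYR at 1.0928; arbitrage exists.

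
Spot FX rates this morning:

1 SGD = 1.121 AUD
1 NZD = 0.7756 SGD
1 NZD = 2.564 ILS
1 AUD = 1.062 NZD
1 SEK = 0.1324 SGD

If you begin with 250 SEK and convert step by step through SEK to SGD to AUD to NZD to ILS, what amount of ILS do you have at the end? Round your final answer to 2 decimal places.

250 SEK × 0.1324 = 33.1 SGD
33.1 SGD × 1.121 = 37.1051 AUD
37.1051 AUD × 1.062 = 39.4056162 NZD
39.4056162 NZD × 2.564 = 101.0359999368 ILS

101.04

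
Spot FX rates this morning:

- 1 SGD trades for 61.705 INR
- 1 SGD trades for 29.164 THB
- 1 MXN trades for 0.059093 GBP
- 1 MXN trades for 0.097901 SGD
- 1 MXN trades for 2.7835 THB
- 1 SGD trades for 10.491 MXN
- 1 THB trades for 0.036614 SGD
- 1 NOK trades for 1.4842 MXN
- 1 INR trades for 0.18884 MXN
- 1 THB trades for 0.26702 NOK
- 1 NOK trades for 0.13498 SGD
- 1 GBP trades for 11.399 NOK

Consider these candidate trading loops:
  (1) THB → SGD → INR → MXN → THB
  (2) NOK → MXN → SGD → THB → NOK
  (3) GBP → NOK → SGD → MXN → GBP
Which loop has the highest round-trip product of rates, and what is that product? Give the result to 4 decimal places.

1.1876

(1) 0.036614 × 61.705 × 0.18884 × 2.7835 = 1.18755
(2) 1.4842 × 0.097901 × 29.164 × 0.26702 = 1.13154
(3) 11.399 × 0.13498 × 10.491 × 0.059093 = 0.95387
Highest is cycle (1) at 1.1876 (>1, arbitrage).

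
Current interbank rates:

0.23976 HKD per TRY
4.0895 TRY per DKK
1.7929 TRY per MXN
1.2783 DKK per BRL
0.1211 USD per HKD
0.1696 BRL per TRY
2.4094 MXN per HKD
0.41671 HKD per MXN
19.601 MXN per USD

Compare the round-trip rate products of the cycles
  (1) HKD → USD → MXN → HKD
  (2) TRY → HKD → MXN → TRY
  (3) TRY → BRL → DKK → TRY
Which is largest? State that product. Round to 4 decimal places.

1.0357

(1) 0.1211 × 19.601 × 0.41671 = 0.98914
(2) 0.23976 × 2.4094 × 1.7929 = 1.03572
(3) 0.1696 × 1.2783 × 4.0895 = 0.88660
Highest is cycle (2) at 1.0357 (>1, arbitrage).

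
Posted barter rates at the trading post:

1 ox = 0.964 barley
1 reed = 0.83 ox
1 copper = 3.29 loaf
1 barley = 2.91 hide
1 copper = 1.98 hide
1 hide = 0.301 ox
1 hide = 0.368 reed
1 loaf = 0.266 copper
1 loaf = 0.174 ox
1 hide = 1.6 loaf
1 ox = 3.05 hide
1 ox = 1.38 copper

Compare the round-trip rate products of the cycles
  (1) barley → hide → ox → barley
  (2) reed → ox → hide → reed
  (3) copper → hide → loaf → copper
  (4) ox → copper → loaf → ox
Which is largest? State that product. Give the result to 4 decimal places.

(1) 2.91 × 0.301 × 0.964 = 0.84438
(2) 0.83 × 3.05 × 0.368 = 0.93159
(3) 1.98 × 1.6 × 0.266 = 0.84269
(4) 1.38 × 3.29 × 0.174 = 0.78999
Highest is cycle (2) at 0.9316 (≤1, no arbitrage).

0.9316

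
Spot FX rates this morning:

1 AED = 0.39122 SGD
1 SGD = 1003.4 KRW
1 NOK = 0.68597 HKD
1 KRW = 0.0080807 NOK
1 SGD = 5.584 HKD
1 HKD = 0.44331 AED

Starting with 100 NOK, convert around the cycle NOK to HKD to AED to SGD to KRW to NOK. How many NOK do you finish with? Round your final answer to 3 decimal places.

96.462

100 NOK × 0.68597 = 68.597 HKD
68.597 HKD × 0.44331 = 30.40973607 AED
30.40973607 AED × 0.39122 = 11.8968969453054 SGD
11.8968969453054 SGD × 1003.4 = 11937.34639491943836 KRW
11937.34639491943836 KRW × 0.0080807 = 96.462115013425505555652 NOK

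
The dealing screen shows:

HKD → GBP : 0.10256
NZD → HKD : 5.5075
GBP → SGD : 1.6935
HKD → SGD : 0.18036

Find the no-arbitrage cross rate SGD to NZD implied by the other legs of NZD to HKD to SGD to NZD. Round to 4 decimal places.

Known legs of the cycle: 5.5075 × 0.18036 = 0.9933327
For no arbitrage the full-cycle product must be 1, so the missing rate is 1 / 0.9933327 ≈ 1.006712.

1.0067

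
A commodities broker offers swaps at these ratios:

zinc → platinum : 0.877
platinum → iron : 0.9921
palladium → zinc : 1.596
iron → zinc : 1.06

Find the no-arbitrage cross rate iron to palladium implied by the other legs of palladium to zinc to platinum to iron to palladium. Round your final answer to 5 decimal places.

Known legs of the cycle: 1.596 × 0.877 × 0.9921 = 1.3886344332
For no arbitrage the full-cycle product must be 1, so the missing rate is 1 / 1.3886344332 ≈ 0.7201319.

0.72013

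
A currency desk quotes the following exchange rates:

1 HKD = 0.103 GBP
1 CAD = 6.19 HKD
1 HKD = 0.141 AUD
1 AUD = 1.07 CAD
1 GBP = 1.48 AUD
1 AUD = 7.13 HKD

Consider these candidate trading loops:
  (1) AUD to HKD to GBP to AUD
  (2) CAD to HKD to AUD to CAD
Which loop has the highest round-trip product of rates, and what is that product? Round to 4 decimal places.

(1) 7.13 × 0.103 × 1.48 = 1.08690
(2) 6.19 × 0.141 × 1.07 = 0.93389
Highest is cycle (1) at 1.0869 (>1, arbitrage).

1.0869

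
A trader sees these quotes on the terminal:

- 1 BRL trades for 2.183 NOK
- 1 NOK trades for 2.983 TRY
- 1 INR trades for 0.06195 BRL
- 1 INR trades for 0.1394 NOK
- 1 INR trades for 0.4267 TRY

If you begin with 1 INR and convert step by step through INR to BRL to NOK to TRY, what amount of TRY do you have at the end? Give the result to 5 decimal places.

0.40341

1 INR × 0.06195 = 0.06195 BRL
0.06195 BRL × 2.183 = 0.13523685 NOK
0.13523685 NOK × 2.983 = 0.40341152355 TRY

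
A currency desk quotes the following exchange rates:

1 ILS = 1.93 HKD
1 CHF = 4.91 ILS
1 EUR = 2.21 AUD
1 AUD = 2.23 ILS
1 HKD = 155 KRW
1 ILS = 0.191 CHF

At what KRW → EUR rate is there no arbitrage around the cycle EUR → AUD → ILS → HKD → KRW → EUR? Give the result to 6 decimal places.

Known legs of the cycle: 2.21 × 2.23 × 1.93 × 155 = 1474.300945
For no arbitrage the full-cycle product must be 1, so the missing rate is 1 / 1474.300945 ≈ 0.00067829.

0.000678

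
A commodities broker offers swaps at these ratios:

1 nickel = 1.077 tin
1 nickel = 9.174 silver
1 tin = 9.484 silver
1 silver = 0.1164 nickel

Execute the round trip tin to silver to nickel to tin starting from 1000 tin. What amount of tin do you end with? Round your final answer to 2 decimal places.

1188.94

1000 tin × 9.484 = 9484 silver
9484 silver × 0.1164 = 1103.9376 nickel
1103.9376 nickel × 1.077 = 1188.9407952 tin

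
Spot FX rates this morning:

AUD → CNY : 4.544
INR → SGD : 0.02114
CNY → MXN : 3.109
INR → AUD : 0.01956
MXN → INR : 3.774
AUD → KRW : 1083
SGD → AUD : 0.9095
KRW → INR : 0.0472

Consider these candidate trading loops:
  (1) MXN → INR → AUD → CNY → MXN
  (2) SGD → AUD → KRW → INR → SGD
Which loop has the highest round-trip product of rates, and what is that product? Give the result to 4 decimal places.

(1) 3.774 × 0.01956 × 4.544 × 3.109 = 1.04287
(2) 0.9095 × 1083 × 0.0472 × 0.02114 = 0.98283
Highest is cycle (1) at 1.0429 (>1, arbitrage).

1.0429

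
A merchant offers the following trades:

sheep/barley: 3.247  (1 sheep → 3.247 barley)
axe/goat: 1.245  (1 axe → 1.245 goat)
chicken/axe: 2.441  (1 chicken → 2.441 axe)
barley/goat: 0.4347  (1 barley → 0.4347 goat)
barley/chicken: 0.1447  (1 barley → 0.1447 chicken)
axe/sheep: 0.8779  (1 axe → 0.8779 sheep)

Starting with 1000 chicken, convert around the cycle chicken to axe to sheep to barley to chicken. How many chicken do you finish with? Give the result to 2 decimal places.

1006.85

1000 chicken × 2.441 = 2441 axe
2441 axe × 0.8779 = 2142.9539 sheep
2142.9539 sheep × 3.247 = 6958.1713133 barley
6958.1713133 barley × 0.1447 = 1006.84738903451 chicken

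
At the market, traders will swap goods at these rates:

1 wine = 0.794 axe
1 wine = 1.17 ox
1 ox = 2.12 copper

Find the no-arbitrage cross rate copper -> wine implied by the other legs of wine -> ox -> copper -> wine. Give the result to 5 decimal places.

0.40316

Known legs of the cycle: 1.17 × 2.12 = 2.4804
For no arbitrage the full-cycle product must be 1, so the missing rate is 1 / 2.4804 ≈ 0.4031608.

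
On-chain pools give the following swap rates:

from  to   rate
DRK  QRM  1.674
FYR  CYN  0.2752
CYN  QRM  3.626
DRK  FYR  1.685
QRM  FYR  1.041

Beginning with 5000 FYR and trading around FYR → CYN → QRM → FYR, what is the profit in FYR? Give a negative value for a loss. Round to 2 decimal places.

5000 FYR × 0.2752 = 1376 CYN
1376 CYN × 3.626 = 4989.376 QRM
4989.376 QRM × 1.041 = 5193.940416 FYR
Net change: 5193.940416 − 5000 = 193.940416 FYR

193.94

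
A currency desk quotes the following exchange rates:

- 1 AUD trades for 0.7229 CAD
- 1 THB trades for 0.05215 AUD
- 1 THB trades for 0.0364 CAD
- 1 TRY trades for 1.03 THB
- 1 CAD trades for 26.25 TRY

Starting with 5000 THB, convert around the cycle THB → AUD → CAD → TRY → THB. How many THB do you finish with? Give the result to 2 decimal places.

5000 THB × 0.05215 = 260.75 AUD
260.75 AUD × 0.7229 = 188.496175 CAD
188.496175 CAD × 26.25 = 4948.02459375 TRY
4948.02459375 TRY × 1.03 = 5096.4653315625 THB

5096.47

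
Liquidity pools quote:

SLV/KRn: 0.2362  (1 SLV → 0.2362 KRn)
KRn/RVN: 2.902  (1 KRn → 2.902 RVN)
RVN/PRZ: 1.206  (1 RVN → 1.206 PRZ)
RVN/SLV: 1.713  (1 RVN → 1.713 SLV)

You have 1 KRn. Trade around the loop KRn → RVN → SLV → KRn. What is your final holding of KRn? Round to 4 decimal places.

1 KRn × 2.902 = 2.902 RVN
2.902 RVN × 1.713 = 4.971126 SLV
4.971126 SLV × 0.2362 = 1.1741799612 KRn

1.1742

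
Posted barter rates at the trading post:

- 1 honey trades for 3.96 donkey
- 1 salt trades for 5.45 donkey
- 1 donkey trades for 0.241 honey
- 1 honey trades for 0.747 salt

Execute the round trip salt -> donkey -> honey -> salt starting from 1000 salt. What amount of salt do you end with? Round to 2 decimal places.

1000 salt × 5.45 = 5450 donkey
5450 donkey × 0.241 = 1313.45 honey
1313.45 honey × 0.747 = 981.14715 salt

981.15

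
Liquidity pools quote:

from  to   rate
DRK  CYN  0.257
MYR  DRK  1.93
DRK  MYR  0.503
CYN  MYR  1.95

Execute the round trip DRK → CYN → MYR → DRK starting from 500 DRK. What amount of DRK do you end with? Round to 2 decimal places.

483.61

500 DRK × 0.257 = 128.5 CYN
128.5 CYN × 1.95 = 250.575 MYR
250.575 MYR × 1.93 = 483.60975 DRK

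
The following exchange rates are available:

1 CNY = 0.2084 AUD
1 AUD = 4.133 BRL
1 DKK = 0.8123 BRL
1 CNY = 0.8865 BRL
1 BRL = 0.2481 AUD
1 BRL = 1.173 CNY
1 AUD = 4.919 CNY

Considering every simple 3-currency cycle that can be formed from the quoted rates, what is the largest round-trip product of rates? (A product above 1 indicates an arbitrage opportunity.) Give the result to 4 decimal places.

1.0819

BRL→AUD→CNY→BRL: 0.2481 × 4.919 × 0.8865 = 1.08189
BRL→CNY→AUD→BRL: 1.173 × 0.2084 × 4.133 = 1.01033
Maximum is BRL→AUD→CNY→BRL at 1.0819; arbitrage exists.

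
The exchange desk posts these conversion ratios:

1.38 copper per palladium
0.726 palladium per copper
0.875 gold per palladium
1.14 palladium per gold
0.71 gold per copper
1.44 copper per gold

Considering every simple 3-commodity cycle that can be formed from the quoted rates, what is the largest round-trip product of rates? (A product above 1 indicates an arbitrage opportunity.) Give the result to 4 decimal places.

1.1170

gold→palladium→copper→gold: 1.14 × 1.38 × 0.71 = 1.11697
gold→copper→palladium→gold: 1.44 × 0.726 × 0.875 = 0.91476
Maximum is gold→palladium→copper→gold at 1.1170; arbitrage exists.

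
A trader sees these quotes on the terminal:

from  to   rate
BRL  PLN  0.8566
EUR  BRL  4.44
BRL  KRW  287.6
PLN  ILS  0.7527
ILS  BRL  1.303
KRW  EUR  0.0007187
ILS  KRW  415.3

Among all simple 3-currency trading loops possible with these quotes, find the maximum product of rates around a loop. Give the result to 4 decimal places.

KRW→EUR→BRL→KRW: 0.0007187 × 4.44 × 287.6 = 0.91774
ILS→BRL→PLN→ILS: 1.303 × 0.8566 × 0.7527 = 0.84013
Maximum is KRW→EUR→BRL→KRW at 0.9177; no arbitrage — every cycle loses value.

0.9177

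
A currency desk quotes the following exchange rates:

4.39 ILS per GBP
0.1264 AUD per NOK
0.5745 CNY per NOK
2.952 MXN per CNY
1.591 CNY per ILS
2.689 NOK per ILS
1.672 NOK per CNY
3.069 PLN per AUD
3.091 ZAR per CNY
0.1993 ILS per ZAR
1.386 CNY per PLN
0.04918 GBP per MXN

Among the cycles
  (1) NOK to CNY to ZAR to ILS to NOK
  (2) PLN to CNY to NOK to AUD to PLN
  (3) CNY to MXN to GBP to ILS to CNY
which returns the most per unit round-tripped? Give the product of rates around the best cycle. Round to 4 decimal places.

(1) 0.5745 × 3.091 × 0.1993 × 2.689 = 0.95167
(2) 1.386 × 1.672 × 0.1264 × 3.069 = 0.89897
(3) 2.952 × 0.04918 × 4.39 × 1.591 = 1.01400
Highest is cycle (3) at 1.0140 (>1, arbitrage).

1.0140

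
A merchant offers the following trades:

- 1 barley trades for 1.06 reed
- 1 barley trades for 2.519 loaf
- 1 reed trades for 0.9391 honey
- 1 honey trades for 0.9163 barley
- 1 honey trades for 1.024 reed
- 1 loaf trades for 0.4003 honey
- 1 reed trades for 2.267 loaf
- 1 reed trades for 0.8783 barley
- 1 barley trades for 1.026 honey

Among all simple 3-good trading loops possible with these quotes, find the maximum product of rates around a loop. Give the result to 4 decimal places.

0.9293

reed→loaf→honey→reed: 2.267 × 0.4003 × 1.024 = 0.92926
barley→loaf→honey→barley: 2.519 × 0.4003 × 0.9163 = 0.92396
barley→honey→reed→barley: 1.026 × 1.024 × 0.8783 = 0.92276
barley→reed→honey→barley: 1.06 × 0.9391 × 0.9163 = 0.91213
Maximum is reed→loaf→honey→reed at 0.9293; no arbitrage — every cycle loses value.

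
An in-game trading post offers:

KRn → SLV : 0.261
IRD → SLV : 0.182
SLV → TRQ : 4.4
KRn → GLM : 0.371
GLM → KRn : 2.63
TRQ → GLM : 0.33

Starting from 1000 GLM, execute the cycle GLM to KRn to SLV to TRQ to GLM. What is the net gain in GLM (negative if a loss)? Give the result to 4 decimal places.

-3.3036

1000 GLM × 2.63 = 2630 KRn
2630 KRn × 0.261 = 686.43 SLV
686.43 SLV × 4.4 = 3020.292 TRQ
3020.292 TRQ × 0.33 = 996.69636 GLM
Net change: 996.69636 − 1000 = -3.30364 GLM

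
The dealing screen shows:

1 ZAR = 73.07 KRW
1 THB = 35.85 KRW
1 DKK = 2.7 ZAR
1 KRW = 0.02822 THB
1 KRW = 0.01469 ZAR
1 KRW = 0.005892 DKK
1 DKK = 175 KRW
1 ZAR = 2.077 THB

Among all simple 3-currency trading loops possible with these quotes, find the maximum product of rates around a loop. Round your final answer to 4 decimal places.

1.1624

ZAR→KRW→DKK→ZAR: 73.07 × 0.005892 × 2.7 = 1.16243
ZAR→THB→KRW→ZAR: 2.077 × 35.85 × 0.01469 = 1.09382
Maximum is ZAR→KRW→DKK→ZAR at 1.1624; arbitrage exists.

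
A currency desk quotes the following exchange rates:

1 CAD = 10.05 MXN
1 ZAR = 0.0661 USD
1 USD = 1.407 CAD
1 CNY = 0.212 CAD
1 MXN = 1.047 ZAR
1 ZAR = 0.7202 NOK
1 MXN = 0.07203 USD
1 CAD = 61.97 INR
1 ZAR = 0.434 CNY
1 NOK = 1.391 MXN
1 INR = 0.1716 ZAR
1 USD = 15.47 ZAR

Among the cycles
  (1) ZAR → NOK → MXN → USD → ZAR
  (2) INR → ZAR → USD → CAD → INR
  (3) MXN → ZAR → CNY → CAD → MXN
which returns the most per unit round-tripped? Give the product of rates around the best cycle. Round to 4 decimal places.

1.1163

(1) 0.7202 × 1.391 × 0.07203 × 15.47 = 1.11631
(2) 0.1716 × 0.0661 × 1.407 × 61.97 = 0.98900
(3) 1.047 × 0.434 × 0.212 × 10.05 = 0.96814
Highest is cycle (1) at 1.1163 (>1, arbitrage).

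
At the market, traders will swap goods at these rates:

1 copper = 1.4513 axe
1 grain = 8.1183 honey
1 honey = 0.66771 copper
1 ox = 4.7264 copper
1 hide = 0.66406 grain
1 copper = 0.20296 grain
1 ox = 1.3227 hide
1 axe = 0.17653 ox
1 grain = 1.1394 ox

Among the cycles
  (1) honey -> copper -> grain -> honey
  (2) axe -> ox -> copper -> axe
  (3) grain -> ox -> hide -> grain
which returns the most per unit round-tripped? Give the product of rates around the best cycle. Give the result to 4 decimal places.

1.2109

(1) 0.66771 × 0.20296 × 8.1183 = 1.10018
(2) 0.17653 × 4.7264 × 1.4513 = 1.21089
(3) 1.1394 × 1.3227 × 0.66406 = 1.00079
Highest is cycle (2) at 1.2109 (>1, arbitrage).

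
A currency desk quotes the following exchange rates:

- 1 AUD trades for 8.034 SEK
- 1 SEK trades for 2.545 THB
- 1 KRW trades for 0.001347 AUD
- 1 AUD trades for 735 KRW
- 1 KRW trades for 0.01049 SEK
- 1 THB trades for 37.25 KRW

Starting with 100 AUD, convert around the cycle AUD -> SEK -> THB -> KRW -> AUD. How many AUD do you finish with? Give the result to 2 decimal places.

100 AUD × 8.034 = 803.4 SEK
803.4 SEK × 2.545 = 2044.653 THB
2044.653 THB × 37.25 = 76163.32425 KRW
76163.32425 KRW × 0.001347 = 102.59199776475 AUD

102.59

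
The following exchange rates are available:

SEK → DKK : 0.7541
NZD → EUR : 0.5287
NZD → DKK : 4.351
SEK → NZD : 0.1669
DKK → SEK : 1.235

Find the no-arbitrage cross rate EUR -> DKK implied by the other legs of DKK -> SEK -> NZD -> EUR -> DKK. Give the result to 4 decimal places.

Known legs of the cycle: 1.235 × 0.1669 × 0.5287 = 0.10897643705
For no arbitrage the full-cycle product must be 1, so the missing rate is 1 / 0.10897643705 ≈ 9.176296.

9.1763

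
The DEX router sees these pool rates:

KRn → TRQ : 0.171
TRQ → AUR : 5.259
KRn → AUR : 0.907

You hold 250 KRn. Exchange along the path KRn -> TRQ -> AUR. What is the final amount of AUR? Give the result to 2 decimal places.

224.82

250 KRn × 0.171 = 42.75 TRQ
42.75 TRQ × 5.259 = 224.82225 AUR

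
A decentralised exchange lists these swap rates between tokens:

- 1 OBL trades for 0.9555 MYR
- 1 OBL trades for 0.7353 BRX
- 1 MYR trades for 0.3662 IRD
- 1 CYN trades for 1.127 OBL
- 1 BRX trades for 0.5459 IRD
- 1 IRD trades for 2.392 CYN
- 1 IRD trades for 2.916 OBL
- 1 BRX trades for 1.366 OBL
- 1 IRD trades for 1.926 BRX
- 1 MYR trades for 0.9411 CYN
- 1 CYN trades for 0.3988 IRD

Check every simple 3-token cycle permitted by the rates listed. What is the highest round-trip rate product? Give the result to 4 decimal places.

IRD→OBL→BRX→IRD: 2.916 × 0.7353 × 0.5459 = 1.17048
IRD→OBL→MYR→IRD: 2.916 × 0.9555 × 0.3662 = 1.02032
CYN→OBL→MYR→CYN: 1.127 × 0.9555 × 0.9411 = 1.01342
Maximum is IRD→OBL→BRX→IRD at 1.1705; arbitrage exists.

1.1705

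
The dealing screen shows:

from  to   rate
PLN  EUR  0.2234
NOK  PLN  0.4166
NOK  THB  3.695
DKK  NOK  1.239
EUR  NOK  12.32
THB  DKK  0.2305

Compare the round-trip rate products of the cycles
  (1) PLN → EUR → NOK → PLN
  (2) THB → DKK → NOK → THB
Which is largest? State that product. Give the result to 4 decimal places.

1.1466

(1) 0.2234 × 12.32 × 0.4166 = 1.14660
(2) 0.2305 × 1.239 × 3.695 = 1.05525
Highest is cycle (1) at 1.1466 (>1, arbitrage).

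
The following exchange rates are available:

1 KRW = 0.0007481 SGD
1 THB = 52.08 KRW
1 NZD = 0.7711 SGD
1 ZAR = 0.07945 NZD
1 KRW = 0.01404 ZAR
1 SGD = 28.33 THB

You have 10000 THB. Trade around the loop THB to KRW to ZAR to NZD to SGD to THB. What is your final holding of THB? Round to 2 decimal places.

10000 THB × 52.08 = 520800 KRW
520800 KRW × 0.01404 = 7312.032 ZAR
7312.032 ZAR × 0.07945 = 580.9409424 NZD
580.9409424 NZD × 0.7711 = 447.96356068464 SGD
447.96356068464 SGD × 28.33 = 12690.8076741958512 THB

12690.81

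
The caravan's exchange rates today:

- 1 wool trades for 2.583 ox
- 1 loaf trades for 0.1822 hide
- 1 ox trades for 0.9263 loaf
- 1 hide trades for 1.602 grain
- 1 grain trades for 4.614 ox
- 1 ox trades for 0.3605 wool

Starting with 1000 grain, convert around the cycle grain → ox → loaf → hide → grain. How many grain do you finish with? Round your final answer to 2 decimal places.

1247.50

1000 grain × 4.614 = 4614 ox
4614 ox × 0.9263 = 4273.9482 loaf
4273.9482 loaf × 0.1822 = 778.71336204 hide
778.71336204 hide × 1.602 = 1247.49880598808 grain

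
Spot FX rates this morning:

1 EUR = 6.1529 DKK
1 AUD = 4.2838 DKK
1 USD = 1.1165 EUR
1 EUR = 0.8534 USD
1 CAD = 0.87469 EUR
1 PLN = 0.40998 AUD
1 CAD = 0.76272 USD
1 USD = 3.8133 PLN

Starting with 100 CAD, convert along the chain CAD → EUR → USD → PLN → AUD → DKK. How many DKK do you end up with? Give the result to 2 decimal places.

499.92

100 CAD × 0.87469 = 87.469 EUR
87.469 EUR × 0.8534 = 74.6460446 USD
74.6460446 USD × 3.8133 = 284.64776187318 PLN
284.64776187318 PLN × 0.40998 = 116.6998894127663364 AUD
116.6998894127663364 AUD × 4.2838 = 499.91898626640843187032 DKK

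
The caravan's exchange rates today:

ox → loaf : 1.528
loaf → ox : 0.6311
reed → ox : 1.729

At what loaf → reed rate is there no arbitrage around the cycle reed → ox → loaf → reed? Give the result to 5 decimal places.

Known legs of the cycle: 1.729 × 1.528 = 2.641912
For no arbitrage the full-cycle product must be 1, so the missing rate is 1 / 2.641912 ≈ 0.3785137.

0.37851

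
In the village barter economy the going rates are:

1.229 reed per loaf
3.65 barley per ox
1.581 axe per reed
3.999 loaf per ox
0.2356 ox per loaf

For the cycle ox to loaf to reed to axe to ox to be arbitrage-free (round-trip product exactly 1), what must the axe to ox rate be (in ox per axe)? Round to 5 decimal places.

Known legs of the cycle: 3.999 × 1.229 × 1.581 = 7.770252951
For no arbitrage the full-cycle product must be 1, so the missing rate is 1 / 7.770252951 ≈ 0.1286959.

0.12870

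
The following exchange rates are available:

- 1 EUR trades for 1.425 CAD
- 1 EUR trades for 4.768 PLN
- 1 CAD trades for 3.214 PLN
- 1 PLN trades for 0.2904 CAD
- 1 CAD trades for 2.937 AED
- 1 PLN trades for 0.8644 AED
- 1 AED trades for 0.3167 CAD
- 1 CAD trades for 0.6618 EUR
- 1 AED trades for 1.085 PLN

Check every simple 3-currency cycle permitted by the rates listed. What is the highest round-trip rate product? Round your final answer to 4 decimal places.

0.9254

CAD→AED→PLN→CAD: 2.937 × 1.085 × 0.2904 = 0.92540
CAD→EUR→PLN→CAD: 0.6618 × 4.768 × 0.2904 = 0.91635
CAD→PLN→AED→CAD: 3.214 × 0.8644 × 0.3167 = 0.87985
Maximum is CAD→AED→PLN→CAD at 0.9254; no arbitrage — every cycle loses value.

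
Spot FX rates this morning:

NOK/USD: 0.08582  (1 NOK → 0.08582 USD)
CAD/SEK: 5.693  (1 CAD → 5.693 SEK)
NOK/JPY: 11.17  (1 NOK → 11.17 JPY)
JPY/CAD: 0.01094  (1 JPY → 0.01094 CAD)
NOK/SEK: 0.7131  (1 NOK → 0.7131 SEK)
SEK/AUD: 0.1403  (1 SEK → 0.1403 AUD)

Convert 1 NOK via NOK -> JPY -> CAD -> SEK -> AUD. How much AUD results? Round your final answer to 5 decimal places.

1 NOK × 11.17 = 11.17 JPY
11.17 JPY × 0.01094 = 0.1221998 CAD
0.1221998 CAD × 5.693 = 0.6956834614 SEK
0.6956834614 SEK × 0.1403 = 0.09760438963442 AUD

0.09760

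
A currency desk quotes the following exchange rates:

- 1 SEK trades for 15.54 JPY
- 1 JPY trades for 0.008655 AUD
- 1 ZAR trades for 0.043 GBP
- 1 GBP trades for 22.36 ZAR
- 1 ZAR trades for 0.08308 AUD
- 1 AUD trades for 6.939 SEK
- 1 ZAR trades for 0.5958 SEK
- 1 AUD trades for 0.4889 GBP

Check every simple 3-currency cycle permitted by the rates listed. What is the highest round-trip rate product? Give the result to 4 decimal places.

0.9333

AUD→SEK→JPY→AUD: 6.939 × 15.54 × 0.008655 = 0.93329
AUD→GBP→ZAR→AUD: 0.4889 × 22.36 × 0.08308 = 0.90821
Maximum is AUD→SEK→JPY→AUD at 0.9333; no arbitrage — every cycle loses value.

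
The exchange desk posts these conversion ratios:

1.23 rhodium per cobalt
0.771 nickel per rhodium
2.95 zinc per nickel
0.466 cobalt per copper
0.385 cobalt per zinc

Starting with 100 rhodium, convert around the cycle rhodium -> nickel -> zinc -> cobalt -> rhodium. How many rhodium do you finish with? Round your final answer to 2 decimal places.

100 rhodium × 0.771 = 77.1 nickel
77.1 nickel × 2.95 = 227.445 zinc
227.445 zinc × 0.385 = 87.566325 cobalt
87.566325 cobalt × 1.23 = 107.70657975 rhodium

107.71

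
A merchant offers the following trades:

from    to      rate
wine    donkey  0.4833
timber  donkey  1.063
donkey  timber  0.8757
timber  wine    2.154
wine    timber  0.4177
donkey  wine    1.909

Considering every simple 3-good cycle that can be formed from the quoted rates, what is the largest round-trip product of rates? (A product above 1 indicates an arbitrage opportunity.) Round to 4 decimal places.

0.9116

donkey→timber→wine→donkey: 0.8757 × 2.154 × 0.4833 = 0.91163
donkey→wine→timber→donkey: 1.909 × 0.4177 × 1.063 = 0.84762
Maximum is donkey→timber→wine→donkey at 0.9116; no arbitrage — every cycle loses value.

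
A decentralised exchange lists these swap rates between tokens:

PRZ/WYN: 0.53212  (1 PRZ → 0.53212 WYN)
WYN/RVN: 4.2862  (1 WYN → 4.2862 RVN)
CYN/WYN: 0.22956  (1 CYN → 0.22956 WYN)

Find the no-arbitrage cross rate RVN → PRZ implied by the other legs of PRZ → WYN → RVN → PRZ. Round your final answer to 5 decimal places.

Known legs of the cycle: 0.53212 × 4.2862 = 2.280772744
For no arbitrage the full-cycle product must be 1, so the missing rate is 1 / 2.280772744 ≈ 0.4384479.

0.43845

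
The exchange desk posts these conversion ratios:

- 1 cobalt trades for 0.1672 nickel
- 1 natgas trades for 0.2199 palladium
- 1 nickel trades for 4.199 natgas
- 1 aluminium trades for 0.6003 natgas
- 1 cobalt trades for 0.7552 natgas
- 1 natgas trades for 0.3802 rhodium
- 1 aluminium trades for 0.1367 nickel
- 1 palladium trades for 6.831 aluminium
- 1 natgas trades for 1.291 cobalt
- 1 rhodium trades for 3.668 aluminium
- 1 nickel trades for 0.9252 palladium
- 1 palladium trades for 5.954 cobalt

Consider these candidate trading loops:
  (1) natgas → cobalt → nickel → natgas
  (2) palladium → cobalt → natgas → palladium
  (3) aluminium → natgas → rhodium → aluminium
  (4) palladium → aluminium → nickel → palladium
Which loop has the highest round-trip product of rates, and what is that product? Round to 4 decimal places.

0.9888

(1) 1.291 × 0.1672 × 4.199 = 0.90638
(2) 5.954 × 0.7552 × 0.2199 = 0.98877
(3) 0.6003 × 0.3802 × 3.668 = 0.83716
(4) 6.831 × 0.1367 × 0.9252 = 0.86395
Highest is cycle (2) at 0.9888 (≤1, no arbitrage).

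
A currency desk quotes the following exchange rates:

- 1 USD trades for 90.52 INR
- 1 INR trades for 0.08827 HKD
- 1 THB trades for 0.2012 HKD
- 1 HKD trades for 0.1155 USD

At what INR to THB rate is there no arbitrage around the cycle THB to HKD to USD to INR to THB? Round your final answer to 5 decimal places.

Known legs of the cycle: 0.2012 × 0.1155 × 90.52 = 2.103558072
For no arbitrage the full-cycle product must be 1, so the missing rate is 1 / 2.103558072 ≈ 0.4753850.

0.47539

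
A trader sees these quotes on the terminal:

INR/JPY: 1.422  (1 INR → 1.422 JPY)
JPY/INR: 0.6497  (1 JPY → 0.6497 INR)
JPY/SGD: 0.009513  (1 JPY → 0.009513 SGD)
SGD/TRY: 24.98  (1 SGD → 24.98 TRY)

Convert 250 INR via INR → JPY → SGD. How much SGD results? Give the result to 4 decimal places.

250 INR × 1.422 = 355.5 JPY
355.5 JPY × 0.009513 = 3.3818715 SGD

3.3819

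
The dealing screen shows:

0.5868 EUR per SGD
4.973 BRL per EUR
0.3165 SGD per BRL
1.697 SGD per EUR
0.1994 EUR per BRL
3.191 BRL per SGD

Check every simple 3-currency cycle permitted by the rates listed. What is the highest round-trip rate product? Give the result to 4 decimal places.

EUR→SGD→BRL→EUR: 1.697 × 3.191 × 0.1994 = 1.07978
EUR→BRL→SGD→EUR: 4.973 × 0.3165 × 0.5868 = 0.92360
Maximum is EUR→SGD→BRL→EUR at 1.0798; arbitrage exists.

1.0798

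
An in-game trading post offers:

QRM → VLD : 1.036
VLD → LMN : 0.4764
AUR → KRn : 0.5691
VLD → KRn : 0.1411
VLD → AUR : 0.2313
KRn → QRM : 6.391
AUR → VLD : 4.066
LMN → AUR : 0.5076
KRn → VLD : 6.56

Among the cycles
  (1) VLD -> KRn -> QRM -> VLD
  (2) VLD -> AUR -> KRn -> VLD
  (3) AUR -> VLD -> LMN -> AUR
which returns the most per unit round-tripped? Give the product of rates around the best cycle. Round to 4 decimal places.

0.9832

(1) 0.1411 × 6.391 × 1.036 = 0.93423
(2) 0.2313 × 0.5691 × 6.56 = 0.86351
(3) 4.066 × 0.4764 × 0.5076 = 0.98324
Highest is cycle (3) at 0.9832 (≤1, no arbitrage).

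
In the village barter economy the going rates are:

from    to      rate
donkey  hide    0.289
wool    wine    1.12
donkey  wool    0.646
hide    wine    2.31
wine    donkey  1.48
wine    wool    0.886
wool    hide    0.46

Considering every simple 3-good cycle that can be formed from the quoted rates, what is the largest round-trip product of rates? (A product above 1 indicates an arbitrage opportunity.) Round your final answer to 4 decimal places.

wine→donkey→wool→wine: 1.48 × 0.646 × 1.12 = 1.07081
wine→donkey→hide→wine: 1.48 × 0.289 × 2.31 = 0.98803
wine→wool→hide→wine: 0.886 × 0.46 × 2.31 = 0.94146
Maximum is wine→donkey→wool→wine at 1.0708; arbitrage exists.

1.0708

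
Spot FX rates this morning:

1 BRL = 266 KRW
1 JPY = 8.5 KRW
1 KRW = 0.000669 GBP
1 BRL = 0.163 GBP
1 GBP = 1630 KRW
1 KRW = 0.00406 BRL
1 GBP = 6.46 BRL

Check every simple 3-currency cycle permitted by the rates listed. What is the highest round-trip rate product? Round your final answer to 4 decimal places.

1.1496

BRL→KRW→GBP→BRL: 266 × 0.000669 × 6.46 = 1.14958
BRL→GBP→KRW→BRL: 0.163 × 1630 × 0.00406 = 1.07870
Maximum is BRL→KRW→GBP→BRL at 1.1496; arbitrage exists.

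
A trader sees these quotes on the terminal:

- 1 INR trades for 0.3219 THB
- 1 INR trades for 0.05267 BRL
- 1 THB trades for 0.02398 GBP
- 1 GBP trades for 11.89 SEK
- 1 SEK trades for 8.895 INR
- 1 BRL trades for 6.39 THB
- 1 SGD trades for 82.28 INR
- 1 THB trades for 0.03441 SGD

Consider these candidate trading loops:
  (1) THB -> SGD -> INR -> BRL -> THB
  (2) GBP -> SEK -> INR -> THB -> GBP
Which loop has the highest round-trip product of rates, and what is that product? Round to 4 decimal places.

(1) 0.03441 × 82.28 × 0.05267 × 6.39 = 0.95289
(2) 11.89 × 8.895 × 0.3219 × 0.02398 = 0.81639
Highest is cycle (1) at 0.9529 (≤1, no arbitrage).

0.9529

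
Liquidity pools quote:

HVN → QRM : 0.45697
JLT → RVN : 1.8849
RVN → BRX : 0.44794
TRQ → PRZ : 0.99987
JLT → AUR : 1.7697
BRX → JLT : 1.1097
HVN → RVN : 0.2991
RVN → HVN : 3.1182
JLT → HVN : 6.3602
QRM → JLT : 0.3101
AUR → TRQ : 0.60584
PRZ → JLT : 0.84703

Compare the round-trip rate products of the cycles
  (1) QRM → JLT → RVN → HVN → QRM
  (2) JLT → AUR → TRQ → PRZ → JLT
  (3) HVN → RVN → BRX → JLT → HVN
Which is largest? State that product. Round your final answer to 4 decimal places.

0.9456

(1) 0.3101 × 1.8849 × 3.1182 × 0.45697 = 0.83288
(2) 1.7697 × 0.60584 × 0.99987 × 0.84703 = 0.90803
(3) 0.2991 × 0.44794 × 1.1097 × 6.3602 = 0.94561
Highest is cycle (3) at 0.9456 (≤1, no arbitrage).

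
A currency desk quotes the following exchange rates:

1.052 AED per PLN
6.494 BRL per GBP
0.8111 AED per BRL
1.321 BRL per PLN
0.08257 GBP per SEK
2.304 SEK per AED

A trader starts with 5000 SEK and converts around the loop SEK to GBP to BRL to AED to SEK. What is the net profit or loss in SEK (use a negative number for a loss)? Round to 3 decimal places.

5000 SEK × 0.08257 = 412.85 GBP
412.85 GBP × 6.494 = 2681.0479 BRL
2681.0479 BRL × 0.8111 = 2174.59795169 AED
2174.59795169 AED × 2.304 = 5010.27368069376 SEK
Net change: 5010.27368069376 − 5000 = 10.27368069376 SEK

10.274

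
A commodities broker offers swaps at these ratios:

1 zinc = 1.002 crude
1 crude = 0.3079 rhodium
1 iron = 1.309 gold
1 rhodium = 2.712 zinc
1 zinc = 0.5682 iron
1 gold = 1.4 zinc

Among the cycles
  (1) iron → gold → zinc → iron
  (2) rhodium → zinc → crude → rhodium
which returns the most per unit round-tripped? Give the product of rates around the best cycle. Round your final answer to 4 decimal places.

(1) 1.309 × 1.4 × 0.5682 = 1.04128
(2) 2.712 × 1.002 × 0.3079 = 0.83669
Highest is cycle (1) at 1.0413 (>1, arbitrage).

1.0413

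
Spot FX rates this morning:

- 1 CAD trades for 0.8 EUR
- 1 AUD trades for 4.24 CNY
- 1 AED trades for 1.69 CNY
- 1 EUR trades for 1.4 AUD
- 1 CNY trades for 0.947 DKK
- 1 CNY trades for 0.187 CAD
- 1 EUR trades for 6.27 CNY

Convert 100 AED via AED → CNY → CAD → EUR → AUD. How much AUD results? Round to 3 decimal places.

100 AED × 1.69 = 169 CNY
169 CNY × 0.187 = 31.603 CAD
31.603 CAD × 0.8 = 25.2824 EUR
25.2824 EUR × 1.4 = 35.39536 AUD

35.395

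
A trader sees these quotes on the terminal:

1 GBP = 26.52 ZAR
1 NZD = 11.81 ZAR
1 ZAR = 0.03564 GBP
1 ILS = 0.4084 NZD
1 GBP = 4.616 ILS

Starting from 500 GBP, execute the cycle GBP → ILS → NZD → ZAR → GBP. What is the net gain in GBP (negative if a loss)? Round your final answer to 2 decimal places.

-103.26

500 GBP × 4.616 = 2308 ILS
2308 ILS × 0.4084 = 942.5872 NZD
942.5872 NZD × 11.81 = 11131.954832 ZAR
11131.954832 ZAR × 0.03564 = 396.74287021248 GBP
Net change: 396.74287021248 − 500 = -103.25712978752 GBP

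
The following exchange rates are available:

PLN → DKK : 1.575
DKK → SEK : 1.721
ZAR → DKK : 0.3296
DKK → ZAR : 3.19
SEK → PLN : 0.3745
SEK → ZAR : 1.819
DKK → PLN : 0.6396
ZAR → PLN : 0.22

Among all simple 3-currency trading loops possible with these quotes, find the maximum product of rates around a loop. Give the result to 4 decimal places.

1.1053

DKK→ZAR→PLN→DKK: 3.19 × 0.22 × 1.575 = 1.10534
SEK→ZAR→DKK→SEK: 1.819 × 0.3296 × 1.721 = 1.03181
SEK→PLN→DKK→SEK: 0.3745 × 1.575 × 1.721 = 1.01511
Maximum is DKK→ZAR→PLN→DKK at 1.1053; arbitrage exists.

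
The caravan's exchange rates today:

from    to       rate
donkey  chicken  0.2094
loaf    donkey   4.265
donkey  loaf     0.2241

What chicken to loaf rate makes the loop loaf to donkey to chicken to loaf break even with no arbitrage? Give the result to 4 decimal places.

Known legs of the cycle: 4.265 × 0.2094 = 0.893091
For no arbitrage the full-cycle product must be 1, so the missing rate is 1 / 0.893091 ≈ 1.119707.

1.1197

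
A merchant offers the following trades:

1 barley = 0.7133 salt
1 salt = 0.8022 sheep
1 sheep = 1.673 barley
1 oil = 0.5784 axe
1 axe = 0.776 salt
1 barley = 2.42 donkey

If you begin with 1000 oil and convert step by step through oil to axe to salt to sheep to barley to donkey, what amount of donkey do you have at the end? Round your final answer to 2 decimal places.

1457.75

1000 oil × 0.5784 = 578.4 axe
578.4 axe × 0.776 = 448.8384 salt
448.8384 salt × 0.8022 = 360.05816448 sheep
360.05816448 sheep × 1.673 = 602.37730917504 barley
602.37730917504 barley × 2.42 = 1457.7530882035968 donkey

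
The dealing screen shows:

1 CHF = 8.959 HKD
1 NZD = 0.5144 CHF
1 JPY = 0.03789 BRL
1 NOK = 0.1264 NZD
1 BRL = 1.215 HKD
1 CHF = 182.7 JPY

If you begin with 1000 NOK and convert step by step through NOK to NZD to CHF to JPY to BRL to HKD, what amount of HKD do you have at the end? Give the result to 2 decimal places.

546.87

1000 NOK × 0.1264 = 126.4 NZD
126.4 NZD × 0.5144 = 65.02016 CHF
65.02016 CHF × 182.7 = 11879.183232 JPY
11879.183232 JPY × 0.03789 = 450.10225266048 BRL
450.10225266048 BRL × 1.215 = 546.8742369824832 HKD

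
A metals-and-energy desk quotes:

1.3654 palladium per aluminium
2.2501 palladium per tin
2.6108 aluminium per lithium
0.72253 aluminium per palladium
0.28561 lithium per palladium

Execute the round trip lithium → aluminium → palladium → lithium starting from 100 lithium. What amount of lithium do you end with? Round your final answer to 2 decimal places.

100 lithium × 2.6108 = 261.08 aluminium
261.08 aluminium × 1.3654 = 356.478632 palladium
356.478632 palladium × 0.28561 = 101.81386208552 lithium

101.81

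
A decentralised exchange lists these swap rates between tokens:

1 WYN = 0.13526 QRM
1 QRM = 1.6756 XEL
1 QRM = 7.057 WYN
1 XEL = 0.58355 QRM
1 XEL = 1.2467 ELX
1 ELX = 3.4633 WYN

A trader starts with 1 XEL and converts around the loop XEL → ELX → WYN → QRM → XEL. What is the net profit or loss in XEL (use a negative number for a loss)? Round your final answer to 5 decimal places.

1 XEL × 1.2467 = 1.2467 ELX
1.2467 ELX × 3.4633 = 4.31769611 WYN
4.31769611 WYN × 0.13526 = 0.5840115758386 QRM
0.5840115758386 QRM × 1.6756 = 0.97856979647515816 XEL
Net change: 0.97856979647515816 − 1 = -0.02143020352484184 XEL

-0.02143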